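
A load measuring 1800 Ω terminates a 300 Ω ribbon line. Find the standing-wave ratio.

Γ = (1800 − 300)/(1800 + 300) = 0.714
VSWR = (1 + 0.714)/(1 − 0.714)

VSWR ≈ 6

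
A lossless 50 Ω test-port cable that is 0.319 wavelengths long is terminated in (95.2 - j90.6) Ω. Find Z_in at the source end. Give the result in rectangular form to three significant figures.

Z_in ≈ 21.2 + j38.2 Ω

βl = 2π × 0.319 = 115°
tan(βl) = tan(115°) = -2.16
Z_in = Z_0·(Z_L + jZ_0·tanβl)/(Z_0 + jZ_L·tanβl)
     = 50·(95.2 − j199)/(-146 − j206)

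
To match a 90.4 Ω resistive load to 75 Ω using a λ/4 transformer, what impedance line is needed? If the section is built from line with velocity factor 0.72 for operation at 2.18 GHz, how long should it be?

Z_qwt = √(Z_0·R_L) = √(75 × 90.4) = √6780
λ = 0.72·c/f = 0.0991 m, so l = λ/4 = 0.0248 m

Z_qwt ≈ 82.3 Ω; length ≈ 2.48 cm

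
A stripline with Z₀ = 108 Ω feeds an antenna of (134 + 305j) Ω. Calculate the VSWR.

Γ = (Z_L − Z_0)/(Z_L + Z_0) = (26 + j305)/(242 + j305)
|Γ| = 306/389 = 0.786
VSWR = (1 + |Γ|)/(1 − |Γ|) = 1.79/0.214

VSWR ≈ 8.35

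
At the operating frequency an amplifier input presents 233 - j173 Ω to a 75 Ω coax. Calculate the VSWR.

Γ = (Z_L − Z_0)/(Z_L + Z_0) = (158 − j173)/(308 − j173)
|Γ| = 234/353 = 0.663
VSWR = (1 + |Γ|)/(1 − |Γ|) = 1.66/0.337

VSWR ≈ 4.94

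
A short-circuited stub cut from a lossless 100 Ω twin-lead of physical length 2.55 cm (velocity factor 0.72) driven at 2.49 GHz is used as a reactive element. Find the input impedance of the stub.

Z_in ≈ −j353 Ω

λ = v/f = 0.72·c / 2.49 GHz = 0.0867 m
βl = 2π·l/λ = 2π × 0.294 = 106°
tan(βl) = -3.53
For a short-circuited stub, Z_in = jZ_0·tan(βl)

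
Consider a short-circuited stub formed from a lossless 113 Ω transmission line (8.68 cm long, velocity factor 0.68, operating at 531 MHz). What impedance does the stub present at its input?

λ = v/f = 0.68·c / 531 MHz = 0.384 m
βl = 2π·l/λ = 2π × 0.226 = 81.3°
tan(βl) = 6.56
For a short-circuited stub, Z_in = jZ_0·tan(βl)

Z_in ≈ +j742 Ω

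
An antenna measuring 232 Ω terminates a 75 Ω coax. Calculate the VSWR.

Γ = (232 − 75)/(232 + 75) = 0.511
VSWR = (1 + 0.511)/(1 − 0.511)

VSWR ≈ 3.09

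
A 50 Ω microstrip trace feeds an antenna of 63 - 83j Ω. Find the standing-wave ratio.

VSWR ≈ 3.99

Γ = (Z_L − Z_0)/(Z_L + Z_0) = (13 − j83)/(113 − j83)
|Γ| = 84/140 = 0.599
VSWR = (1 + |Γ|)/(1 − |Γ|) = 1.6/0.401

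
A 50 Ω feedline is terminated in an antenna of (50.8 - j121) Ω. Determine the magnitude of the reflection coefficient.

Γ = (Z_L − Z_0)/(Z_L + Z_0) = (0.8 − j121)/(100.8 − j121)
|Γ| = 121/157

|Γ| ≈ 0.768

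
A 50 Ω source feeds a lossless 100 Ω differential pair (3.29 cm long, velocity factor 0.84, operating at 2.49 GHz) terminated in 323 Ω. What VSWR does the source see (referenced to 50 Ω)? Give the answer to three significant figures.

VSWR ≈ 2.78

λ = v/f = 0.84·c / 2.49 GHz = 0.101 m
βl = 2π·l/λ = 2π × 0.325 = 117°
tan(βl) = -1.96
Z_in = Z_0·(Z_L + jZ_0·tanβl)/(Z_0 + jZ_L·tanβl) = 38.1 + j45 Ω
Γ_s = (Z_in − Z_s)/(Z_in + Z_s) = (-11.9 + j45)/(88.1 + j45), |Γ_s| = 0.471
VSWR = (1 + |Γ_s|)/(1 − |Γ_s|)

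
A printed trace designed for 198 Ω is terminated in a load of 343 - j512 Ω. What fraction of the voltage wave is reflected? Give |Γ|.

|Γ| ≈ 0.714

Γ = (Z_L − Z_0)/(Z_L + Z_0) = (145 − j512)/(541 − j512)
|Γ| = 532/745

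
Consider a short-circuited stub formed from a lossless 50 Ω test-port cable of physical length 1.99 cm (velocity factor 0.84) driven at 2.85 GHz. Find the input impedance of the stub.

Z_in ≈ +j316 Ω

λ = v/f = 0.84·c / 2.85 GHz = 0.0884 m
βl = 2π·l/λ = 2π × 0.225 = 81°
tan(βl) = 6.33
For a short-circuited stub, Z_in = jZ_0·tan(βl)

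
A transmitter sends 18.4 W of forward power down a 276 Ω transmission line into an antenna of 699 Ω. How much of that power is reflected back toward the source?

P_reflected ≈ 3.46 W

Γ = (699 − 276)/(699 + 276) = 0.434
|Γ|² = 0.188
P_refl = |Γ|²·P_inc = 3.46 W, P_del = (1 − |Γ|²)·P_inc = 14.9 W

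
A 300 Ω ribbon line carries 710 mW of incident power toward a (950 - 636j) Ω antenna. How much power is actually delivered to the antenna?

|Γ| = |(650 − j636)/(1250 − j636)| = 0.648
|Γ|² = 0.42
P_refl = |Γ|²·P_inc = 299 mW, P_del = (1 − |Γ|²)·P_inc = 411 mW

P_delivered ≈ 411 mW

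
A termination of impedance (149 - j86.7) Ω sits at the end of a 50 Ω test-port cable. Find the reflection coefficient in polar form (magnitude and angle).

Γ ≈ 0.606 ∠ -17.7°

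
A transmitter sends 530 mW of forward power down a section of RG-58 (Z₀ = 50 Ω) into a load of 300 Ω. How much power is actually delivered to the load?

Γ = (300 − 50)/(300 + 50) = 0.714
|Γ|² = 0.51
P_refl = |Γ|²·P_inc = 270 mW, P_del = (1 − |Γ|²)·P_inc = 260 mW

P_delivered ≈ 260 mW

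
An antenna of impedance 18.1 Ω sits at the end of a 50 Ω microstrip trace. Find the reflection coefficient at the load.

Γ = (Z_L − Z_0)/(Z_L + Z_0) = (18.1 − 50)/(18.1 + 50) = -31.9/68.1

Γ = -0.468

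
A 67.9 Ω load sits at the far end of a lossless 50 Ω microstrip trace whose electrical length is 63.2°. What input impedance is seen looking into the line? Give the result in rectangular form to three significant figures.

tan(βl) = tan(63.2°) = 1.98
Z_in = Z_0·(Z_L + jZ_0·tanβl)/(Z_0 + jZ_L·tanβl)
     = 50·(67.9 + j99)/(50 + j134)

Z_in ≈ 40.6 − j10.2 Ω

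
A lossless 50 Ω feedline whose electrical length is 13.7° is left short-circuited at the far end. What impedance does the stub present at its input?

Z_in ≈ +j12.2 Ω

tan(βl) = 0.244
For a short-circuited stub, Z_in = jZ_0·tan(βl)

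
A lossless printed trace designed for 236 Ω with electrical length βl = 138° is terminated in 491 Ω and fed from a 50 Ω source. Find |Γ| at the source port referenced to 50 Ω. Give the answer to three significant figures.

|Γ| ≈ 0.735

tan(βl) = -0.9
Z_in = Z_0·(Z_L + jZ_0·tanβl)/(Z_0 + jZ_L·tanβl) = 197 + j157 Ω
Γ_s = (Z_in − Z_s)/(Z_in + Z_s) = (147 + j157)/(247 + j157), |Γ_s| = 0.735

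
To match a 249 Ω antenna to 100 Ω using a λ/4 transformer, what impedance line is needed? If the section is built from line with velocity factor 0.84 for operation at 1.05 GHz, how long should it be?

Z_qwt ≈ 158 Ω; length ≈ 6 cm

Z_qwt = √(Z_0·R_L) = √(100 × 249) = √24900
λ = 0.84·c/f = 0.24 m, so l = λ/4 = 0.06 m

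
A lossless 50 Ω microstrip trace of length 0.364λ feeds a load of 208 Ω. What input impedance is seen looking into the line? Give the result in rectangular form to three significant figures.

Z_in ≈ 20.2 + j39.3 Ω

βl = 2π × 0.364 = 131°
tan(βl) = tan(131°) = -1.15
Z_in = Z_0·(Z_L + jZ_0·tanβl)/(Z_0 + jZ_L·tanβl)
     = 50·(208 − j57.4)/(50 − j239)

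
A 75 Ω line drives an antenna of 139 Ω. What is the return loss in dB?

Γ = (139 − 75)/(139 + 75) = 0.299
RL = −20·log₁₀|Γ| = −20·log₁₀(0.299)

RL ≈ 10.5 dB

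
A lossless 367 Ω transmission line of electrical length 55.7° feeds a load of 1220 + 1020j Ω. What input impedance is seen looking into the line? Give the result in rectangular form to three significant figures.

tan(βl) = tan(55.7°) = 1.47
Z_in = Z_0·(Z_L + jZ_0·tanβl)/(Z_0 + jZ_L·tanβl)
     = 367·(1220 + j1560)/(-1130 + j1790)

Z_in ≈ 116 − j323 Ω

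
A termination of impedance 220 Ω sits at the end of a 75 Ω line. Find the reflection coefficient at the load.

Γ = (Z_L − Z_0)/(Z_L + Z_0) = (220 − 75)/(220 + 75) = 145/295

Γ = 0.492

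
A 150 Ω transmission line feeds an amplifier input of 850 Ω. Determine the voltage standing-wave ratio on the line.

VSWR ≈ 5.67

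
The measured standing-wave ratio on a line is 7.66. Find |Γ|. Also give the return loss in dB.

|Γ| ≈ 0.769; return loss ≈ 2.28 dB

|Γ| = (S − 1)/(S + 1) = (7.66 − 1)/(7.66 + 1) = 6.66/8.66
RL = −20·log₁₀|Γ| = −20·log₁₀(0.769)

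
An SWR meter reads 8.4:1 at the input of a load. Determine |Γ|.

|Γ| = (S − 1)/(S + 1) = (8.4 − 1)/(8.4 + 1) = 7.4/9.4

|Γ| ≈ 0.787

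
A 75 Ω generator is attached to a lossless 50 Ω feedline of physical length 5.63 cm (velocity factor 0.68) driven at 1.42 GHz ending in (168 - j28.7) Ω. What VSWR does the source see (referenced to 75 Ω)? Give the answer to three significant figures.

VSWR ≈ 3.35

λ = v/f = 0.68·c / 1.42 GHz = 0.144 m
βl = 2π·l/λ = 2π × 0.392 = 141°
tan(βl) = -0.807
Z_in = Z_0·(Z_L + jZ_0·tanβl)/(Z_0 + jZ_L·tanβl) = 36.3 + j54.7 Ω
Γ_s = (Z_in − Z_s)/(Z_in + Z_s) = (-38.7 + j54.7)/(111 + j54.7), |Γ_s| = 0.541
VSWR = (1 + |Γ_s|)/(1 − |Γ_s|)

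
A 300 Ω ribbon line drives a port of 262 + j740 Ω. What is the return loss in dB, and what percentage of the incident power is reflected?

Γ = (-38 + j740)/(562 + j740), |Γ| = 0.797
RL = −20·log₁₀(0.797) = 1.97 dB
P_refl/P_inc = |Γ|² = 0.636

RL ≈ 1.97 dB; 63.6% of incident power reflected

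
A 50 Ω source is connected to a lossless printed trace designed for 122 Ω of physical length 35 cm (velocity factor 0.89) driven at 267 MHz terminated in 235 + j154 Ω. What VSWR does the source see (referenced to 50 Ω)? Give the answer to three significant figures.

λ = v/f = 0.89·c / 267 MHz = 1 m
βl = 2π·l/λ = 2π × 0.35 = 126°
tan(βl) = -1.38
Z_in = Z_0·(Z_L + jZ_0·tanβl)/(Z_0 + jZ_L·tanβl) = 46.8 + j40.3 Ω
Γ_s = (Z_in − Z_s)/(Z_in + Z_s) = (-3.16 + j40.3)/(96.8 + j40.3), |Γ_s| = 0.385
VSWR = (1 + |Γ_s|)/(1 − |Γ_s|)

VSWR ≈ 2.25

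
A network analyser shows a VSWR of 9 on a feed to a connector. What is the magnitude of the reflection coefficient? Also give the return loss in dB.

|Γ| ≈ 0.8; return loss ≈ 1.94 dB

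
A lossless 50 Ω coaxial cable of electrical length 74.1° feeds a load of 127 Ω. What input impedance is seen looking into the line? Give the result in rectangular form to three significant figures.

Z_in ≈ 21 − j11.9 Ω

tan(βl) = tan(74.1°) = 3.51
Z_in = Z_0·(Z_L + jZ_0·tanβl)/(Z_0 + jZ_L·tanβl)
     = 50·(127 + j176)/(50 + j446)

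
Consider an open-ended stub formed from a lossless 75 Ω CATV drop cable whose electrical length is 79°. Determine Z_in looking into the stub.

Z_in ≈ −j14.6 Ω

tan(βl) = 5.14
For an open-ended stub, Z_in = −jZ_0·cot(βl) = −jZ_0/tan(βl)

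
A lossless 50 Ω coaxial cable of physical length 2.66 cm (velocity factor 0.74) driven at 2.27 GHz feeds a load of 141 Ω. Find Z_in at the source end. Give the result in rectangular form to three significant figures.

Z_in ≈ 18 + j6.06 Ω

λ = v/f = 0.74·c / 2.27 GHz = 0.0978 m
βl = 2π·l/λ = 2π × 0.272 = 97.9°
tan(βl) = tan(97.9°) = -7.19
Z_in = Z_0·(Z_L + jZ_0·tanβl)/(Z_0 + jZ_L·tanβl)
     = 50·(141 − j360)/(50 − j1010)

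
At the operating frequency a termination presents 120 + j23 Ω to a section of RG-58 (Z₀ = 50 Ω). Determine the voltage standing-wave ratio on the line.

Γ = (Z_L − Z_0)/(Z_L + Z_0) = (70 + j23)/(170 + j23)
|Γ| = 73.7/172 = 0.43
VSWR = (1 + |Γ|)/(1 − |Γ|) = 1.43/0.57

VSWR ≈ 2.51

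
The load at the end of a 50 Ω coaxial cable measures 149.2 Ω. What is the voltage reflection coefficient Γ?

Γ = (Z_L − Z_0)/(Z_L + Z_0) = (149.2 − 50)/(149.2 + 50) = 99.2/199.2

Γ = 0.498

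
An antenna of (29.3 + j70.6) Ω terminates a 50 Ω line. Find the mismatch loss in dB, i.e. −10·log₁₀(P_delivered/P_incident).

mismatch loss ≈ 2.84 dB

Γ = (-20.7 + j70.6)/(79.3 + j70.6), |Γ| = 0.693
|Γ|² = 0.48, so P_del/P_inc = 1 − |Γ|² = 0.52
ML = −10·log₁₀(1 − |Γ|²)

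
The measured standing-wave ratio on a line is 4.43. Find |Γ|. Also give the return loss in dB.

|Γ| ≈ 0.632; return loss ≈ 3.99 dB

|Γ| = (S − 1)/(S + 1) = (4.43 − 1)/(4.43 + 1) = 3.43/5.43
RL = −20·log₁₀|Γ| = −20·log₁₀(0.632)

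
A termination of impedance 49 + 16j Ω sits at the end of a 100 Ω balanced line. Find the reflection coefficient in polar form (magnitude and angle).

Γ = (Z_L − Z_0)/(Z_L + Z_0) = (-51 + j16)/(149 + j16)
|Γ| = 53.5/150 = 0.357

Γ ≈ 0.357 ∠ 156°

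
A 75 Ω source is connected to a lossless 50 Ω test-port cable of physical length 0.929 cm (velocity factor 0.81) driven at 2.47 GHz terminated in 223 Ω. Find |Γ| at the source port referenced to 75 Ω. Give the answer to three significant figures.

λ = v/f = 0.81·c / 2.47 GHz = 0.0984 m
βl = 2π·l/λ = 2π × 0.0944 = 34°
tan(βl) = 0.674
Z_in = Z_0·(Z_L + jZ_0·tanβl)/(Z_0 + jZ_L·tanβl) = 32.3 − j63.4 Ω
Γ_s = (Z_in − Z_s)/(Z_in + Z_s) = (-42.7 − j63.4)/(107 − j63.4), |Γ_s| = 0.613

|Γ| ≈ 0.613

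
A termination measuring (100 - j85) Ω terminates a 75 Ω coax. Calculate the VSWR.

VSWR ≈ 2.67

Γ = (Z_L − Z_0)/(Z_L + Z_0) = (25 − j85)/(175 − j85)
|Γ| = 88.6/195 = 0.455
VSWR = (1 + |Γ|)/(1 − |Γ|) = 1.46/0.545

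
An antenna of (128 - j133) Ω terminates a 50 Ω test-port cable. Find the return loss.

Γ = (78 − j133)/(178 − j133), |Γ| = 0.694
RL = −20·log₁₀|Γ| = −20·log₁₀(0.694)

RL ≈ 3.17 dB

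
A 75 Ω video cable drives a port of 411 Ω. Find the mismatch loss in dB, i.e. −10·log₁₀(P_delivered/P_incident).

Γ = (411 − 75)/(411 + 75) = 0.691
|Γ|² = 0.478, so P_del/P_inc = 1 − |Γ|² = 0.522
ML = −10·log₁₀(1 − |Γ|²)

mismatch loss ≈ 2.82 dB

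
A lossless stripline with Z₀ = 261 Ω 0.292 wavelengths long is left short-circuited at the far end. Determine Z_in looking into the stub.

Z_in ≈ −j966 Ω

βl = 2π × 0.292 = 105°
tan(βl) = -3.7
For a short-circuited stub, Z_in = jZ_0·tan(βl)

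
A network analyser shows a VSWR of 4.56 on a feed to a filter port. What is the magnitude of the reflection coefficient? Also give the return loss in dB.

|Γ| = (S − 1)/(S + 1) = (4.56 − 1)/(4.56 + 1) = 3.56/5.56
RL = −20·log₁₀|Γ| = −20·log₁₀(0.64)

|Γ| ≈ 0.64; return loss ≈ 3.87 dB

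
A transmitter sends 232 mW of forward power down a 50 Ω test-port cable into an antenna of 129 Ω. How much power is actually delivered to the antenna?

P_delivered ≈ 187 mW

Γ = (129 − 50)/(129 + 50) = 0.441
|Γ|² = 0.195
P_refl = |Γ|²·P_inc = 45.2 mW, P_del = (1 − |Γ|²)·P_inc = 187 mW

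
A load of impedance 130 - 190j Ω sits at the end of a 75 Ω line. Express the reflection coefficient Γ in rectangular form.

Γ = (Z_L − Z_0)/(Z_L + Z_0) = (55 − j190)/(205 − j190)

Γ ≈ 0.606 − j0.365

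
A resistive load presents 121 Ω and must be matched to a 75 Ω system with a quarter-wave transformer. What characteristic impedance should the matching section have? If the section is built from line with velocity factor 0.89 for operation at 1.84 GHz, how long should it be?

Z_qwt ≈ 95.3 Ω; length ≈ 3.63 cm

Z_qwt = √(Z_0·R_L) = √(75 × 121) = √9075
λ = 0.89·c/f = 0.145 m, so l = λ/4 = 0.0363 m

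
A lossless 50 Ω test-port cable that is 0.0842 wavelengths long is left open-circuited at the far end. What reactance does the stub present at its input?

X_in ≈ -85.5 Ω (capacitive)

βl = 2π × 0.0842 = 30.3°
tan(βl) = 0.585
For an open-circuited stub, Z_in = −jZ_0·cot(βl) = −jZ_0/tan(βl)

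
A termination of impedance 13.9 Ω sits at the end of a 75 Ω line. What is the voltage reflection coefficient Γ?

Γ = (Z_L − Z_0)/(Z_L + Z_0) = (13.9 − 75)/(13.9 + 75) = -61.1/88.9

Γ = -0.687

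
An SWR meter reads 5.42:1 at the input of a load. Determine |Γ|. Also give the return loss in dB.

|Γ| ≈ 0.688; return loss ≈ 3.24 dB

|Γ| = (S − 1)/(S + 1) = (5.42 − 1)/(5.42 + 1) = 4.42/6.42
RL = −20·log₁₀|Γ| = −20·log₁₀(0.688)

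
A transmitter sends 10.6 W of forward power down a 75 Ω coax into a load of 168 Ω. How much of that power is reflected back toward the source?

Γ = (168 − 75)/(168 + 75) = 0.383
|Γ|² = 0.146
P_refl = |Γ|²·P_inc = 1.55 W, P_del = (1 − |Γ|²)·P_inc = 9.05 W

P_reflected ≈ 1.55 W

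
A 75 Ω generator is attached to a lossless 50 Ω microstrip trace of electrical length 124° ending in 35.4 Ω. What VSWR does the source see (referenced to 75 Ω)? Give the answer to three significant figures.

VSWR ≈ 1.54

tan(βl) = -1.48
Z_in = Z_0·(Z_L + jZ_0·tanβl)/(Z_0 + jZ_L·tanβl) = 53.9 − j17.6 Ω
Γ_s = (Z_in − Z_s)/(Z_in + Z_s) = (-21.1 − j17.6)/(129 − j17.6), |Γ_s| = 0.211
VSWR = (1 + |Γ_s|)/(1 − |Γ_s|)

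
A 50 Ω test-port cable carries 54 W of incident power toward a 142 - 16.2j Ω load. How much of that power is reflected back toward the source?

|Γ| = |(92 − j16.2)/(192 − j16.2)| = 0.485
|Γ|² = 0.235
P_refl = |Γ|²·P_inc = 12.7 W, P_del = (1 − |Γ|²)·P_inc = 41.3 W

P_reflected ≈ 12.7 W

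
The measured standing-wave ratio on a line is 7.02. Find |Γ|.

|Γ| = (S − 1)/(S + 1) = (7.02 − 1)/(7.02 + 1) = 6.02/8.02

|Γ| ≈ 0.751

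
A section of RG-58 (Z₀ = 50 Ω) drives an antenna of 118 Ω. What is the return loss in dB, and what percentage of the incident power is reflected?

Γ = (118 − 50)/(118 + 50) = 0.405
RL = −20·log₁₀(0.405) = 7.86 dB
P_refl/P_inc = |Γ|² = 0.164

RL ≈ 7.86 dB; 16.4% of incident power reflected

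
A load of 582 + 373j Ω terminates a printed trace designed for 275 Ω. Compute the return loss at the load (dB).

Γ = (307 + j373)/(857 + j373), |Γ| = 0.517
RL = −20·log₁₀|Γ| = −20·log₁₀(0.517)

RL ≈ 5.73 dB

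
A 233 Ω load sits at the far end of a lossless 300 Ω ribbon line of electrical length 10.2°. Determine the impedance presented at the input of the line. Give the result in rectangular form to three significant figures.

tan(βl) = tan(10.2°) = 0.18
Z_in = Z_0·(Z_L + jZ_0·tanβl)/(Z_0 + jZ_L·tanβl)
     = 300·(233 + j54)/(300 + j41.9)

Z_in ≈ 236 + j21 Ω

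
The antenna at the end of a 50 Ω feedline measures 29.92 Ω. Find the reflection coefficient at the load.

Γ = -0.251

Γ = (Z_L − Z_0)/(Z_L + Z_0) = (29.92 − 50)/(29.92 + 50) = -20.08/79.92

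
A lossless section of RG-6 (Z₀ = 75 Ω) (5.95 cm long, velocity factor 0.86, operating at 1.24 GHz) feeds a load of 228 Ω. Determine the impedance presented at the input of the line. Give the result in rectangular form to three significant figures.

λ = v/f = 0.86·c / 1.24 GHz = 0.208 m
βl = 2π·l/λ = 2π × 0.286 = 103°
tan(βl) = tan(103°) = -4.35
Z_in = Z_0·(Z_L + jZ_0·tanβl)/(Z_0 + jZ_L·tanβl)
     = 75·(228 − j326)/(75 − j992)

Z_in ≈ 25.8 + j15.3 Ω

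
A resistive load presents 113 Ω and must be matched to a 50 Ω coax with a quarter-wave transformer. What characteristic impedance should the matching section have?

Z_qwt = √(Z_0·R_L) = √(50 × 113) = √5650

Z_qwt ≈ 75.2 Ω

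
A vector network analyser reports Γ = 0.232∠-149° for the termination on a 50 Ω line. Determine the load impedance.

Z_L = Z_0·(1 + Γ)/(1 − Γ) = 50·(0.801 − j0.119)/(1.2 + j0.119)

Z_L ≈ 32.6 − j8.23 Ω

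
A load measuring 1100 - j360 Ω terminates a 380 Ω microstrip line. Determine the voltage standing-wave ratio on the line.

VSWR ≈ 3.24

Γ = (Z_L − Z_0)/(Z_L + Z_0) = (720 − j360)/(1480 − j360)
|Γ| = 805/1520 = 0.528
VSWR = (1 + |Γ|)/(1 − |Γ|) = 1.53/0.472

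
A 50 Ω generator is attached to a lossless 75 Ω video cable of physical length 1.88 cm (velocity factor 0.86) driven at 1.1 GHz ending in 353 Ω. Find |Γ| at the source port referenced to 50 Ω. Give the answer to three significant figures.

λ = v/f = 0.86·c / 1.1 GHz = 0.235 m
βl = 2π·l/λ = 2π × 0.0802 = 28.9°
tan(βl) = 0.551
Z_in = Z_0·(Z_L + jZ_0·tanβl)/(Z_0 + jZ_L·tanβl) = 59.6 − j113 Ω
Γ_s = (Z_in − Z_s)/(Z_in + Z_s) = (9.56 − j113)/(110 − j113), |Γ_s| = 0.721

|Γ| ≈ 0.721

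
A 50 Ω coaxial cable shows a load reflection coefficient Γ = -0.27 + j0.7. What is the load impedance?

Z_L = Z_0·(1 + Γ)/(1 − Γ) = 50·(0.73 + j0.7)/(1.27 − j0.7)

Z_L ≈ 10.4 + j33.3 Ω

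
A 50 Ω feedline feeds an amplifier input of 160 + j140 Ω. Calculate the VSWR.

Γ = (Z_L − Z_0)/(Z_L + Z_0) = (110 + j140)/(210 + j140)
|Γ| = 178/252 = 0.705
VSWR = (1 + |Γ|)/(1 − |Γ|) = 1.71/0.295

VSWR ≈ 5.79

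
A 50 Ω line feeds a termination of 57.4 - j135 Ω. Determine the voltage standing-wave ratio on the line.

Γ = (Z_L − Z_0)/(Z_L + Z_0) = (7.4 − j135)/(107.4 − j135)
|Γ| = 135/173 = 0.784
VSWR = (1 + |Γ|)/(1 − |Γ|) = 1.78/0.216

VSWR ≈ 8.25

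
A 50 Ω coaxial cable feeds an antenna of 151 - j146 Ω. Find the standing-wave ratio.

VSWR ≈ 6.01

Γ = (Z_L − Z_0)/(Z_L + Z_0) = (101 − j146)/(201 − j146)
|Γ| = 178/248 = 0.715
VSWR = (1 + |Γ|)/(1 − |Γ|) = 1.71/0.285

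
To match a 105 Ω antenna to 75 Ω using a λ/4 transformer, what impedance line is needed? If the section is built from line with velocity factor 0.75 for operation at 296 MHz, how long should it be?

Z_qwt = √(Z_0·R_L) = √(75 × 105) = √7875
λ = 0.75·c/f = 0.76 m, so l = λ/4 = 0.19 m

Z_qwt ≈ 88.7 Ω; length ≈ 19 cm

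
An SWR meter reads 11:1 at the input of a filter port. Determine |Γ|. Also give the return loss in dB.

|Γ| ≈ 0.833; return loss ≈ 1.58 dB

|Γ| = (S − 1)/(S + 1) = (11 − 1)/(11 + 1) = 10/12
RL = −20·log₁₀|Γ| = −20·log₁₀(0.833)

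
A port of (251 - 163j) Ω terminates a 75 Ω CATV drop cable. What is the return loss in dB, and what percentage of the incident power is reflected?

Γ = (176 − j163)/(326 − j163), |Γ| = 0.658
RL = −20·log₁₀(0.658) = 3.63 dB
P_refl/P_inc = |Γ|² = 0.433

RL ≈ 3.63 dB; 43.3% of incident power reflected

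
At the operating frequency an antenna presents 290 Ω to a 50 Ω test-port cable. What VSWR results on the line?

Γ = (290 − 50)/(290 + 50) = 0.706
VSWR = (1 + 0.706)/(1 − 0.706)

VSWR ≈ 5.8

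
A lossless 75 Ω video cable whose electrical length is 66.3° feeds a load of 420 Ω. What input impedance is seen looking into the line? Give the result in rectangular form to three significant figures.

Z_in ≈ 15.9 − j31.7 Ω

tan(βl) = tan(66.3°) = 2.28
Z_in = Z_0·(Z_L + jZ_0·tanβl)/(Z_0 + jZ_L·tanβl)
     = 75·(420 + j171)/(75 + j957)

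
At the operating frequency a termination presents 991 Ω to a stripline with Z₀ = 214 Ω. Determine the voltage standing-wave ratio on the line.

VSWR ≈ 4.63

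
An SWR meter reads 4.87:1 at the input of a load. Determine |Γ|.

|Γ| = (S − 1)/(S + 1) = (4.87 − 1)/(4.87 + 1) = 3.87/5.87

|Γ| ≈ 0.659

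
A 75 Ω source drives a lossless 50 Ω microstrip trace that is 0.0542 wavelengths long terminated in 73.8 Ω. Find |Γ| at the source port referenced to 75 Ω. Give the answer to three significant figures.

βl = 2π × 0.0542 = 19.5°
tan(βl) = 0.354
Z_in = Z_0·(Z_L + jZ_0·tanβl)/(Z_0 + jZ_L·tanβl) = 65.2 − j16.4 Ω
Γ_s = (Z_in − Z_s)/(Z_in + Z_s) = (-9.78 − j16.4)/(140 − j16.4), |Γ_s| = 0.135

|Γ| ≈ 0.135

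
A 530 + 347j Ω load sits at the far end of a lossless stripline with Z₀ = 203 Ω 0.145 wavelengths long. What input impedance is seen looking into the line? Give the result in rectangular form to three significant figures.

βl = 2π × 0.145 = 52.2°
tan(βl) = tan(52.2°) = 1.29
Z_in = Z_0·(Z_L + jZ_0·tanβl)/(Z_0 + jZ_L·tanβl)
     = 203·(530 + j609)/(-244 + j683)

Z_in ≈ 110 − j197 Ω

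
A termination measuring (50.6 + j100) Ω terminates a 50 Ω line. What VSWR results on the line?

Γ = (Z_L − Z_0)/(Z_L + Z_0) = (0.6 + j100)/(100.6 + j100)
|Γ| = 100/142 = 0.705
VSWR = (1 + |Γ|)/(1 − |Γ|) = 1.71/0.295

VSWR ≈ 5.78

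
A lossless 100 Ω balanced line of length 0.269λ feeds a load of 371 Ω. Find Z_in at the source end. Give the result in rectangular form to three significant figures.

Z_in ≈ 27.3 + j11.1 Ω

βl = 2π × 0.269 = 96.8°
tan(βl) = tan(96.8°) = -8.34
Z_in = Z_0·(Z_L + jZ_0·tanβl)/(Z_0 + jZ_L·tanβl)
     = 100·(371 − j834)/(100 − j3090)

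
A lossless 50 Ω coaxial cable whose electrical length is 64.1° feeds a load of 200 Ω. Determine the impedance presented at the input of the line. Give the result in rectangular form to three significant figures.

tan(βl) = tan(64.1°) = 2.06
Z_in = Z_0·(Z_L + jZ_0·tanβl)/(Z_0 + jZ_L·tanβl)
     = 50·(200 + j103)/(50 + j412)

Z_in ≈ 15.2 − j22.4 Ω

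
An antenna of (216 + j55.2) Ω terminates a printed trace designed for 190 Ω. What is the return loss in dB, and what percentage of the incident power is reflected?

RL ≈ 16.5 dB; 2.22% of incident power reflected

Γ = (26 + j55.2)/(406 + j55.2), |Γ| = 0.149
RL = −20·log₁₀(0.149) = 16.5 dB
P_refl/P_inc = |Γ|² = 0.0222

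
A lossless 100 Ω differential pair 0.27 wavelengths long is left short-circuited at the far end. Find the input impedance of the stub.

βl = 2π × 0.27 = 97.2°
tan(βl) = -7.92
For a short-circuited stub, Z_in = jZ_0·tan(βl)

Z_in ≈ −j792 Ω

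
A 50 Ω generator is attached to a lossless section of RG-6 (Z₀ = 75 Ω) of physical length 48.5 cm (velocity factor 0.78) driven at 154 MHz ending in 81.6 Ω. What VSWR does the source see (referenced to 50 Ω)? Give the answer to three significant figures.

λ = v/f = 0.78·c / 154 MHz = 1.52 m
βl = 2π·l/λ = 2π × 0.319 = 115°
tan(βl) = -2.15
Z_in = Z_0·(Z_L + jZ_0·tanβl)/(Z_0 + jZ_L·tanβl) = 70.9 + j4.57 Ω
Γ_s = (Z_in − Z_s)/(Z_in + Z_s) = (20.9 + j4.57)/(121 + j4.57), |Γ_s| = 0.177
VSWR = (1 + |Γ_s|)/(1 − |Γ_s|)

VSWR ≈ 1.43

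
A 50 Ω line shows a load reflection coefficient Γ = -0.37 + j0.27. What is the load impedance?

Z_L = Z_0·(1 + Γ)/(1 − Γ) = 50·(0.63 + j0.27)/(1.37 − j0.27)

Z_L ≈ 20.3 + j13.8 Ω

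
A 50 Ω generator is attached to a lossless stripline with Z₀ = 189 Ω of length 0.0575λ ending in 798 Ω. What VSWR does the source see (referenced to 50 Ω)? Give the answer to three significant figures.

βl = 2π × 0.0575 = 20.7°
tan(βl) = 0.378
Z_in = Z_0·(Z_L + jZ_0·tanβl)/(Z_0 + jZ_L·tanβl) = 257 − j339 Ω
Γ_s = (Z_in − Z_s)/(Z_in + Z_s) = (207 − j339)/(307 − j339), |Γ_s| = 0.868
VSWR = (1 + |Γ_s|)/(1 − |Γ_s|)

VSWR ≈ 14.2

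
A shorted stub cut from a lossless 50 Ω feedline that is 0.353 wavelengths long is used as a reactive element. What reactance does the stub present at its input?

X_in ≈ -66.2 Ω (capacitive)

βl = 2π × 0.353 = 127°
tan(βl) = -1.32
For a shorted stub, Z_in = jZ_0·tan(βl)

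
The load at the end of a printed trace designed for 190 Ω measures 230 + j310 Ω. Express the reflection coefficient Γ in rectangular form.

Γ = (Z_L − Z_0)/(Z_L + Z_0) = (40 + j310)/(420 + j310)

Γ ≈ 0.414 + j0.432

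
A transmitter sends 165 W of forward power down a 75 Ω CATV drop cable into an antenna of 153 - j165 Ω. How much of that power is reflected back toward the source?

|Γ| = |(78 − j165)/(228 − j165)| = 0.648
|Γ|² = 0.421
P_refl = |Γ|²·P_inc = 69.4 W, P_del = (1 − |Γ|²)·P_inc = 95.6 W

P_reflected ≈ 69.4 W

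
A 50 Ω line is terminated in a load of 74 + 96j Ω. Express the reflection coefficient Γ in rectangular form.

Γ ≈ 0.496 + j0.39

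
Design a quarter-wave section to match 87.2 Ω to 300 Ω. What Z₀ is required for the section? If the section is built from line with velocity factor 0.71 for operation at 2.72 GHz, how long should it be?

Z_qwt ≈ 162 Ω; length ≈ 1.96 cm

Z_qwt = √(Z_0·R_L) = √(300 × 87.2) = √26160
λ = 0.71·c/f = 0.0783 m, so l = λ/4 = 0.0196 m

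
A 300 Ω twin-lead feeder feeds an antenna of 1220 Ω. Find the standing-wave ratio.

VSWR ≈ 4.07

For a purely resistive load, VSWR = R_L/Z_0 or Z_0/R_L (whichever > 1) = 1220/300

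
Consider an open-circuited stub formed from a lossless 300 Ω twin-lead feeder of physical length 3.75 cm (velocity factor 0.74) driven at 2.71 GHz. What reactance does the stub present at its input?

X_in ≈ 1100 Ω (inductive)

λ = v/f = 0.74·c / 2.71 GHz = 0.0819 m
βl = 2π·l/λ = 2π × 0.458 = 165°
tan(βl) = -0.272
For an open-circuited stub, Z_in = −jZ_0·cot(βl) = −jZ_0/tan(βl)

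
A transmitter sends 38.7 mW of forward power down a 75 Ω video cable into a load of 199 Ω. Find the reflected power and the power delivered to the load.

Γ = (199 − 75)/(199 + 75) = 0.453
|Γ|² = 0.205
P_refl = |Γ|²·P_inc = 7.93 mW, P_del = (1 − |Γ|²)·P_inc = 30.8 mW

P_reflected ≈ 7.93 mW; P_delivered ≈ 30.8 mW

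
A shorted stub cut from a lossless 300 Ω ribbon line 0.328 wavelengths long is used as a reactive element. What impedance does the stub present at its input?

βl = 2π × 0.328 = 118°
tan(βl) = -1.87
For a shorted stub, Z_in = jZ_0·tan(βl)

Z_in ≈ −j562 Ω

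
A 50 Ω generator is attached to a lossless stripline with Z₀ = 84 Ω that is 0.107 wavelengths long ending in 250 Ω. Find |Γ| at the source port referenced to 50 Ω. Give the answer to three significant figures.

|Γ| ≈ 0.586

βl = 2π × 0.107 = 38.5°
tan(βl) = 0.796
Z_in = Z_0·(Z_L + jZ_0·tanβl)/(Z_0 + jZ_L·tanβl) = 61.8 − j79.5 Ω
Γ_s = (Z_in − Z_s)/(Z_in + Z_s) = (11.8 − j79.5)/(112 − j79.5), |Γ_s| = 0.586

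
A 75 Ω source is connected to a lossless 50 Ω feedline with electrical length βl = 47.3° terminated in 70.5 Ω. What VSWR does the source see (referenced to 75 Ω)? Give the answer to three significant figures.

VSWR ≈ 1.75

tan(βl) = 1.08
Z_in = Z_0·(Z_L + jZ_0·tanβl)/(Z_0 + jZ_L·tanβl) = 46 − j16.1 Ω
Γ_s = (Z_in − Z_s)/(Z_in + Z_s) = (-29 − j16.1)/(121 − j16.1), |Γ_s| = 0.272
VSWR = (1 + |Γ_s|)/(1 − |Γ_s|)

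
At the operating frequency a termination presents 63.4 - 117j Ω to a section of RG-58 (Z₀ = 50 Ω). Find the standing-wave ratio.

Γ = (Z_L − Z_0)/(Z_L + Z_0) = (13.4 − j117)/(113.4 − j117)
|Γ| = 118/163 = 0.723
VSWR = (1 + |Γ|)/(1 − |Γ|) = 1.72/0.277

VSWR ≈ 6.21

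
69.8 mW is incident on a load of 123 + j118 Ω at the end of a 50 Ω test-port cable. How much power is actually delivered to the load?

P_delivered ≈ 39.2 mW

|Γ| = |(73 + j118)/(173 + j118)| = 0.663
|Γ|² = 0.439
P_refl = |Γ|²·P_inc = 30.6 mW, P_del = (1 − |Γ|²)·P_inc = 39.2 mW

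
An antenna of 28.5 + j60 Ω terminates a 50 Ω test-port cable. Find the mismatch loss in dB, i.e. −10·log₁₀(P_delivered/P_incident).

Γ = (-21.5 + j60)/(78.5 + j60), |Γ| = 0.645
|Γ|² = 0.416, so P_del/P_inc = 1 − |Γ|² = 0.584
ML = −10·log₁₀(1 − |Γ|²)

mismatch loss ≈ 2.34 dB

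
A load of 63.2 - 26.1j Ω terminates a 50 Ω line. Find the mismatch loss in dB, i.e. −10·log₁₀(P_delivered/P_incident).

mismatch loss ≈ 0.284 dB

Γ = (13.2 − j26.1)/(113.2 − j26.1), |Γ| = 0.252
|Γ|² = 0.0634, so P_del/P_inc = 1 − |Γ|² = 0.937
ML = −10·log₁₀(1 − |Γ|²)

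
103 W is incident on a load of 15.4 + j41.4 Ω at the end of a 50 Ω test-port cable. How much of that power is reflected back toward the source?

|Γ| = |(-34.6 + j41.4)/(65.4 + j41.4)| = 0.697
|Γ|² = 0.486
P_refl = |Γ|²·P_inc = 50 W, P_del = (1 − |Γ|²)·P_inc = 53 W

P_reflected ≈ 50 W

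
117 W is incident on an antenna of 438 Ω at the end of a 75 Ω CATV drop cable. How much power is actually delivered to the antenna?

Γ = (438 − 75)/(438 + 75) = 0.708
|Γ|² = 0.501
P_refl = |Γ|²·P_inc = 58.6 W, P_del = (1 − |Γ|²)·P_inc = 58.4 W

P_delivered ≈ 58.4 W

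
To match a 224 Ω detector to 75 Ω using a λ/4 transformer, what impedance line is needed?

Z_qwt = √(Z_0·R_L) = √(75 × 224) = √16800

Z_qwt ≈ 130 Ω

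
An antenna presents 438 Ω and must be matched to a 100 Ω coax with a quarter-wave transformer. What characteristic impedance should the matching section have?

Z_qwt ≈ 209 Ω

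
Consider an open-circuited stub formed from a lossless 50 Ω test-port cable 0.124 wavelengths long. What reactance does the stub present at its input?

βl = 2π × 0.124 = 44.6°
tan(βl) = 0.988
For an open-circuited stub, Z_in = −jZ_0·cot(βl) = −jZ_0/tan(βl)

X_in ≈ -50.6 Ω (capacitive)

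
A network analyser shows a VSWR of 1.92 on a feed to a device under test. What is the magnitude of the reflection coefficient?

|Γ| ≈ 0.315

|Γ| = (S − 1)/(S + 1) = (1.92 − 1)/(1.92 + 1) = 0.92/2.92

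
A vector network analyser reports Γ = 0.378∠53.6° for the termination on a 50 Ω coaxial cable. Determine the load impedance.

Z_L = Z_0·(1 + Γ)/(1 − Γ) = 50·(1.22 + j0.304)/(0.776 − j0.304)

Z_L ≈ 61.7 + j43.8 Ω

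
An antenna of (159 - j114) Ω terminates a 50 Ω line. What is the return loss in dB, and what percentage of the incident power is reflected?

Γ = (109 − j114)/(209 − j114), |Γ| = 0.663
RL = −20·log₁₀(0.663) = 3.58 dB
P_refl/P_inc = |Γ|² = 0.439

RL ≈ 3.58 dB; 43.9% of incident power reflected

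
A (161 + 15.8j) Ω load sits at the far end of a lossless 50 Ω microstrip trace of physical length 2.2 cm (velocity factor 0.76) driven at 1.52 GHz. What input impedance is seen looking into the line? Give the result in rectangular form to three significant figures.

Z_in ≈ 24 − j34.6 Ω

λ = v/f = 0.76·c / 1.52 GHz = 0.15 m
βl = 2π·l/λ = 2π × 0.147 = 52.8°
tan(βl) = tan(52.8°) = 1.32
Z_in = Z_0·(Z_L + jZ_0·tanβl)/(Z_0 + jZ_L·tanβl)
     = 50·(161 + j81.7)/(29.2 + j212)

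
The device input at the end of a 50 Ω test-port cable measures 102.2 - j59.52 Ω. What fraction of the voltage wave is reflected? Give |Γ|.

|Γ| ≈ 0.484

Γ = (Z_L − Z_0)/(Z_L + Z_0) = (52.2 − j59.52)/(152.2 − j59.52)
|Γ| = 79.2/163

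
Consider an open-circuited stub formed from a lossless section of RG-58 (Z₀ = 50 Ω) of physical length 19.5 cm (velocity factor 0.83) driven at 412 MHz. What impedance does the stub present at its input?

Z_in ≈ +j24.6 Ω

λ = v/f = 0.83·c / 412 MHz = 0.604 m
βl = 2π·l/λ = 2π × 0.323 = 116°
tan(βl) = -2.04
For an open-circuited stub, Z_in = −jZ_0·cot(βl) = −jZ_0/tan(βl)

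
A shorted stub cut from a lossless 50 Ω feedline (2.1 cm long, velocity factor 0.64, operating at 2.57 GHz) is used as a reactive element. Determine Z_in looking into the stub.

Z_in ≈ −j253 Ω

λ = v/f = 0.64·c / 2.57 GHz = 0.0747 m
βl = 2π·l/λ = 2π × 0.281 = 101°
tan(βl) = -5.05
For a shorted stub, Z_in = jZ_0·tan(βl)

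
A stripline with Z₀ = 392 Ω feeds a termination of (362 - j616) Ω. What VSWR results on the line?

Γ = (Z_L − Z_0)/(Z_L + Z_0) = (-30 − j616)/(754 − j616)
|Γ| = 617/974 = 0.633
VSWR = (1 + |Γ|)/(1 − |Γ|) = 1.63/0.367

VSWR ≈ 4.46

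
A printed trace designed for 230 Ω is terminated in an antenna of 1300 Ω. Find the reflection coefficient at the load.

Γ = 0.699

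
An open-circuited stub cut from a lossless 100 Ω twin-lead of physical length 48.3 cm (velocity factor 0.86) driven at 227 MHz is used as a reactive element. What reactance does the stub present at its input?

λ = v/f = 0.86·c / 227 MHz = 1.14 m
βl = 2π·l/λ = 2π × 0.425 = 153°
tan(βl) = -0.51
For an open-circuited stub, Z_in = −jZ_0·cot(βl) = −jZ_0/tan(βl)

X_in ≈ 196 Ω (inductive)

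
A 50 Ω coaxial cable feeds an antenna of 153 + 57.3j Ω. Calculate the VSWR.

VSWR ≈ 3.53

Γ = (Z_L − Z_0)/(Z_L + Z_0) = (103 + j57.3)/(203 + j57.3)
|Γ| = 118/211 = 0.559
VSWR = (1 + |Γ|)/(1 − |Γ|) = 1.56/0.441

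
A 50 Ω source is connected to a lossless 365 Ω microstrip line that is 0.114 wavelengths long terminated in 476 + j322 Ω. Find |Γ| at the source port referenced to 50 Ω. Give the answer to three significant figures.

|Γ| ≈ 0.877

βl = 2π × 0.114 = 41°
tan(βl) = 0.871
Z_in = Z_0·(Z_L + jZ_0·tanβl)/(Z_0 + jZ_L·tanβl) = 623 − j292 Ω
Γ_s = (Z_in − Z_s)/(Z_in + Z_s) = (573 − j292)/(673 − j292), |Γ_s| = 0.877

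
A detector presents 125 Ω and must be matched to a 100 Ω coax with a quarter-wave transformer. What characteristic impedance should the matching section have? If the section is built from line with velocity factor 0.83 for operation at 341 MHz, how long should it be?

Z_qwt = √(Z_0·R_L) = √(100 × 125) = √12500
λ = 0.83·c/f = 0.73 m, so l = λ/4 = 0.183 m

Z_qwt ≈ 112 Ω; length ≈ 18.3 cm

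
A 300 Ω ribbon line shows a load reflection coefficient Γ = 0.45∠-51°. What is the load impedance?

Z_L = Z_0·(1 + Γ)/(1 − Γ) = 300·(1.28 − j0.35)/(0.717 + j0.35)

Z_L ≈ 376 − j330 Ω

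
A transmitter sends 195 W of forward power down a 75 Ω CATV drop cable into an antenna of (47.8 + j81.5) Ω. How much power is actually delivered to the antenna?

|Γ| = |(-27.2 + j81.5)/(122.8 + j81.5)| = 0.583
|Γ|² = 0.34
P_refl = |Γ|²·P_inc = 66.3 W, P_del = (1 − |Γ|²)·P_inc = 129 W

P_delivered ≈ 129 W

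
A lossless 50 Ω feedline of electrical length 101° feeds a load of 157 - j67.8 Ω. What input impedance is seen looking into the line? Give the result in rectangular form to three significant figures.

tan(βl) = tan(101°) = -5.14
Z_in = Z_0·(Z_L + jZ_0·tanβl)/(Z_0 + jZ_L·tanβl)
     = 50·(157 − j325)/(-299 − j808)

Z_in ≈ 14.5 + j15.1 Ω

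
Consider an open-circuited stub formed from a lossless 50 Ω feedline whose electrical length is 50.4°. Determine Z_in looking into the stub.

tan(βl) = 1.21
For an open-circuited stub, Z_in = −jZ_0·cot(βl) = −jZ_0/tan(βl)

Z_in ≈ −j41.4 Ω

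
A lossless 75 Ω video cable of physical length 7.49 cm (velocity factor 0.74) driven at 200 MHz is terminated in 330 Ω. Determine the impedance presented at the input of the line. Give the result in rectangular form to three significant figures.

λ = v/f = 0.74·c / 200 MHz = 1.11 m
βl = 2π·l/λ = 2π × 0.0675 = 24.3°
tan(βl) = tan(24.3°) = 0.451
Z_in = Z_0·(Z_L + jZ_0·tanβl)/(Z_0 + jZ_L·tanβl)
     = 75·(330 + j33.9)/(75 + j149)

Z_in ≈ 80.3 − j126 Ω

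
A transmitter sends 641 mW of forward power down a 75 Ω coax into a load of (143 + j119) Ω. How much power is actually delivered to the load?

|Γ| = |(68 + j119)/(218 + j119)| = 0.552
|Γ|² = 0.305
P_refl = |Γ|²·P_inc = 195 mW, P_del = (1 − |Γ|²)·P_inc = 446 mW

P_delivered ≈ 446 mW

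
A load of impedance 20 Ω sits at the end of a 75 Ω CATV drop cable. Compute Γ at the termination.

Γ = (Z_L − Z_0)/(Z_L + Z_0) = (20 − 75)/(20 + 75) = -55/95

Γ = -0.579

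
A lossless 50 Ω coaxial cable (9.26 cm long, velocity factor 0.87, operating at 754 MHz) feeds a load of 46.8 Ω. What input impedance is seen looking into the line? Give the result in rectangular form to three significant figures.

λ = v/f = 0.87·c / 754 MHz = 0.346 m
βl = 2π·l/λ = 2π × 0.268 = 96.3°
tan(βl) = tan(96.3°) = -9.05
Z_in = Z_0·(Z_L + jZ_0·tanβl)/(Z_0 + jZ_L·tanβl)
     = 50·(46.8 − j453)/(50 − j424)

Z_in ≈ 53.3 − j0.77 Ω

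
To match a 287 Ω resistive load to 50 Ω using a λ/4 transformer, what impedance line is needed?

Z_qwt ≈ 120 Ω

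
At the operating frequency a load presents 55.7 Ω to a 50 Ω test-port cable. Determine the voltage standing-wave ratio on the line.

Γ = (55.7 − 50)/(55.7 + 50) = 0.0539
VSWR = (1 + 0.0539)/(1 − 0.0539)

VSWR ≈ 1.11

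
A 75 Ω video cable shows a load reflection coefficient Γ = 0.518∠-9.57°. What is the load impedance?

Z_L = Z_0·(1 + Γ)/(1 − Γ) = 75·(1.51 − j0.0861)/(0.489 + j0.0861)

Z_L ≈ 222 − j52.4 Ω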